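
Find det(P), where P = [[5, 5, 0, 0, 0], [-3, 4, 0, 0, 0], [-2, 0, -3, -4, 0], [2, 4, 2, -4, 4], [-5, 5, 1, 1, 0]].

P is block lower-triangular with a 2×2 block and a 3×3 block on the diagonal, so its determinant equals the product of the determinants of the diagonal blocks.
det of the 2×2 block = 35
det of the 3×3 block = -4
det = (35)·(-4) = -140

-140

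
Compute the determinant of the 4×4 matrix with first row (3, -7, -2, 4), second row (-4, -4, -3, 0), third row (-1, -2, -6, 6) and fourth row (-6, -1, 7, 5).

3451

Expand along row 2 (it has 1 zero):
  − (-4) · M_21   where M_21 = det([-7 -2 4; -2 -6 6; -1 7 5]) = 416
  + (-4) · M_22   where M_22 = det([3 -2 4; -1 -6 6; -6 7 5]) = -326
  − (-3) · M_23   where M_23 = det([3 -7 4; -1 -2 6; -6 -1 5]) = 161
det = (-1)·(-4)·(416) + (+1)·(-4)·(-326) + (-1)·(-3)·(161) = 3451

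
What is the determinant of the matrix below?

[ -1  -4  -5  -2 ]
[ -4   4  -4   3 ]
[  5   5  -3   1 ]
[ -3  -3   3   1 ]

Expand along row 1:
  + (-1) · M_11   where M_11 = det([4 -4 3; 5 -3 1; -3 3 1]) = 26
  − (-4) · M_12   where M_12 = det([-4 -4 3; 5 -3 1; -3 3 1]) = 74
  + (-5) · M_13   where M_13 = det([-4 4 3; 5 5 1; -3 -3 1]) = -64
  − (-2) · M_14   where M_14 = det([-4 4 -4; 5 5 -3; -3 -3 3]) = -48
det = (+1)·(-1)·(26) + (-1)·(-4)·(74) + (+1)·(-5)·(-64) + (-1)·(-2)·(-48) = 494

The determinant is 494.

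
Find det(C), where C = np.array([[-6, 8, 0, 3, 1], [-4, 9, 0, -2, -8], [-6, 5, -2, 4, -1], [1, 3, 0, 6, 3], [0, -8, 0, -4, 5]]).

638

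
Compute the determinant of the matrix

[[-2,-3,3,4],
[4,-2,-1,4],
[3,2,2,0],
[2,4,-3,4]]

728

Expand along row 3 (it has 1 zero):
  + (3) · M_31   where M_31 = det([-3 3 4; -2 -1 4; 4 -3 4]) = 88
  − (2) · M_32   where M_32 = det([-2 3 4; 4 -1 4; 2 -3 4]) = -80
  + (2) · M_33   where M_33 = det([-2 -3 4; 4 -2 4; 2 4 4]) = 152
det = (+1)·(3)·(88) + (-1)·(2)·(-80) + (+1)·(2)·(152) = 728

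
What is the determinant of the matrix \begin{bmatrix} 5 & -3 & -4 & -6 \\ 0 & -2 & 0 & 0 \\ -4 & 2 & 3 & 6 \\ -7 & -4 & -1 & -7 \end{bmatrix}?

The determinant is -110.

Expand along row 2 (it has 3 zeros):
  + (-2) · M_22   where M_22 = det([5 -4 -6; -4 3 6; -7 -1 -7]) = 55
det = (+1)·(-2)·(55) = -110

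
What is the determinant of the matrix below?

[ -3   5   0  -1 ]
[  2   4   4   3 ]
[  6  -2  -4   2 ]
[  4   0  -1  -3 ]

-928

Expand along row 1 (it has 1 zero):
  + (-3) · M_11   where M_11 = det([4 4 3; -2 -4 2; 0 -1 -3]) = 38
  − (5) · M_12   where M_12 = det([2 4 3; 6 -4 2; 4 -1 -3]) = 162
  − (-1) · M_14   where M_14 = det([2 4 4; 6 -2 -4; 4 0 -1]) = -4
det = (+1)·(-3)·(38) + (-1)·(5)·(162) + (-1)·(-1)·(-4) = -928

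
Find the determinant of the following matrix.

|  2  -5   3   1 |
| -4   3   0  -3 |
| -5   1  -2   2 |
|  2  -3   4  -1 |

The determinant is 94.

Expand along row 2 (it has 1 zero):
  − (-4) · M_21   where M_21 = det([-5 3 1; 1 -2 2; -3 4 -1]) = 13
  + (3) · M_22   where M_22 = det([2 3 1; -5 -2 2; 2 4 -1]) = -31
  + (-3) · M_24   where M_24 = det([2 -5 3; -5 1 -2; 2 -3 4]) = -45
det = (-1)·(-4)·(13) + (+1)·(3)·(-31) + (+1)·(-3)·(-45) = 94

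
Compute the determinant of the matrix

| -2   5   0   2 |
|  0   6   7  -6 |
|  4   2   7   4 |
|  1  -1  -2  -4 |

-1026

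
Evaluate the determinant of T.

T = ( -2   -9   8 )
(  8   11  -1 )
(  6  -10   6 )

det(T) = -794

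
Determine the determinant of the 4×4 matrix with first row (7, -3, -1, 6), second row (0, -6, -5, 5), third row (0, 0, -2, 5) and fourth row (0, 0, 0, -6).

The matrix is upper triangular, so the determinant is the product of the diagonal entries:
det = (7) · (-6) · (-2) · (-6) = -504

-504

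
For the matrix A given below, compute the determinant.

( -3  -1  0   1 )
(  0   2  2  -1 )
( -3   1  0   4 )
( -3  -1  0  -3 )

Expand along column 3 (it has 3 zeros):
  − (2) · M_23   where M_23 = det([-3 -1 1; -3 1 4; -3 -1 -3]) = 24
det = (-1)·(2)·(24) = -48

-48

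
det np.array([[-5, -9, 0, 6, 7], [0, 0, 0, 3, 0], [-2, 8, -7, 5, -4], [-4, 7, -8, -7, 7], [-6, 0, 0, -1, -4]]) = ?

Expand along row 2 (it has 4 zeros):
  + (3) · M_24   where M_24 = det([-5 -9 0 7; -2 8 -7 -4; -4 7 -8 7; -6 0 0 -4]) = 3876
det = (+1)·(3)·(3876) = 11628

The determinant is 11628.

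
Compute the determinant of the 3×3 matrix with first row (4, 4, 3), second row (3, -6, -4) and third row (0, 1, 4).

Expand along row 3:
  − 1 · |4 3; 3 -4| = −1·(-16 − 9) = 25
  + 4 · |4 4; 3 -6| = 4·(-24 − 12) = -144
Sum: (25) + (-144) = -119

-119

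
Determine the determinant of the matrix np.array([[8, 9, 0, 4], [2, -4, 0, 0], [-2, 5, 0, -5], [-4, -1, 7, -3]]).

The determinant is -1806.

Expand along column 3 (it has 3 zeros):
  − (7) · M_43   where M_43 = det([8 9 4; 2 -4 0; -2 5 -5]) = 258
det = (-1)·(7)·(258) = -1806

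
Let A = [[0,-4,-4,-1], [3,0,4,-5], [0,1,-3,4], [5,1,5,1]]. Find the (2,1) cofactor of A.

-72

Delete row 2 and column 1; the remaining 3×3 submatrix is [-4 -4 -1; 1 -3 4; 1 5 1].
Its determinant is 72.
The cofactor carries sign (−1)^(2+1) = −1, so C_{2,1} = −(72) = -72.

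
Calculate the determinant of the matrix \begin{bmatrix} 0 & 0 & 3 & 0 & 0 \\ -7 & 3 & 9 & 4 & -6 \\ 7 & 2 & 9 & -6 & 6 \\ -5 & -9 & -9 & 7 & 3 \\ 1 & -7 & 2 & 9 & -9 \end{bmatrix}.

4986

Expand along row 1 (it has 4 zeros):
  + (3) · M_13   where M_13 = det([-7 3 4 -6; 7 2 -6 6; -5 -9 7 3; 1 -7 9 -9]) = 1662
det = (+1)·(3)·(1662) = 4986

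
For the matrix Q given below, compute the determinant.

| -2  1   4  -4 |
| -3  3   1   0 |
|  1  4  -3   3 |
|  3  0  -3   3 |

Expand along row 2 (it has 1 zero):
  − (-3) · M_21   where M_21 = det([1 4 -4; 4 -3 3; 0 -3 3]) = 0
  + (3) · M_22   where M_22 = det([-2 4 -4; 1 -3 3; 3 -3 3]) = 0
  − (1) · M_23   where M_23 = det([-2 1 -4; 1 4 3; 3 0 3]) = 30
det = (-1)·(-3)·(0) + (+1)·(3)·(0) + (-1)·(1)·(30) = -30

|Q| = -30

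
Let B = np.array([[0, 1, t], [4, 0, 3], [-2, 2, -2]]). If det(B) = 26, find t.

3

Expanding along the column containing t, det(B) is linear in t: det(B) = (8)·t + (2).
Set (8)·t + (2) = 26  ⇒  (8)·t = 24  ⇒  t = 3.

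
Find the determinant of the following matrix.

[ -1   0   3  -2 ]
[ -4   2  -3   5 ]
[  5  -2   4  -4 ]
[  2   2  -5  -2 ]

120

Expand along row 1 (it has 1 zero):
  + (-1) · M_11   where M_11 = det([2 -3 5; -2 4 -4; 2 -5 -2]) = -10
  + (3) · M_13   where M_13 = det([-4 2 5; 5 -2 -4; 2 2 -2]) = 26
  − (-2) · M_14   where M_14 = det([-4 2 -3; 5 -2 4; 2 2 -5]) = 16
det = (+1)·(-1)·(-10) + (+1)·(3)·(26) + (-1)·(-2)·(16) = 120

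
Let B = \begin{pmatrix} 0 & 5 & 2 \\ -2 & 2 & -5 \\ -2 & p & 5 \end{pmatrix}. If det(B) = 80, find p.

Expanding along the column containing p, det(B) is linear in p: det(B) = (-4)·p + (108).
Set (-4)·p + (108) = 80  ⇒  (-4)·p = -28  ⇒  p = 7.

7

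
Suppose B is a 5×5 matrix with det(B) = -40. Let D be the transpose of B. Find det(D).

det(Bᵀ) = det(B).
det(D) = (1)·(-40) = -40

-40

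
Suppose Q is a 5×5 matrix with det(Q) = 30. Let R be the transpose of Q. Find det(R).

det(Qᵀ) = det(Q).
det(R) = (1)·(30) = 30

30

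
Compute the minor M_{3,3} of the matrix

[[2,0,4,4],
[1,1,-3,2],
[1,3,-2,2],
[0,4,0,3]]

The minor is 6.

Delete row 3 and column 3; the remaining 3×3 submatrix is [2 0 4; 1 1 2; 0 4 3].
Its determinant is 6.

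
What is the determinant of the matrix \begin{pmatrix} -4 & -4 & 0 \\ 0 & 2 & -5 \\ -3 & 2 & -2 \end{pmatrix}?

The determinant is -84.

Expand along row 1:
  + (-4) · |2 -5; 2 -2| = (-4)·(-4 − (-10)) = -24
  − (-4) · |0 -5; -3 -2| = −(-4)·(0 − 15) = -60
Sum: (-24) + (-60) = -84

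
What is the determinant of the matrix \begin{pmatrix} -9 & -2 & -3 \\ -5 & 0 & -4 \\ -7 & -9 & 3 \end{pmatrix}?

Expand along row 2:
  − (-5) · |-2 -3; -9 3| = −(-5)·(-6 − 27) = -165
  − (-4) · |-9 -2; -7 -9| = −(-4)·(81 − 14) = 268
Sum: (-165) + (268) = 103

103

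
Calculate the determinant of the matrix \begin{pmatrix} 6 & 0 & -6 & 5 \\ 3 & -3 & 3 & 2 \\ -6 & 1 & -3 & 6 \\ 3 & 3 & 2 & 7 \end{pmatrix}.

2649

Expand along row 1 (it has 1 zero):
  + (6) · M_11   where M_11 = det([-3 3 2; 1 -3 6; 3 2 7]) = 154
  + (-6) · M_13   where M_13 = det([3 -3 2; -6 1 6; 3 3 7]) = -255
  − (5) · M_14   where M_14 = det([3 -3 3; -6 1 -3; 3 3 2]) = -39
det = (+1)·(6)·(154) + (+1)·(-6)·(-255) + (-1)·(5)·(-39) = 2649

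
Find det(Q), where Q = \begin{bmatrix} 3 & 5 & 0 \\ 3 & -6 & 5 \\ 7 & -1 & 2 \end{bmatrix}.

det(Q) = 124

Expand along column 3:
  − 5 · |3 5; 7 -1| = −5·(-3 − 35) = 190
  + 2 · |3 5; 3 -6| = 2·(-18 − 15) = -66
Sum: (190) + (-66) = 124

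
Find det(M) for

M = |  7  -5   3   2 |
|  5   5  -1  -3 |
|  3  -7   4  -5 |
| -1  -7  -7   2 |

|M| = -4814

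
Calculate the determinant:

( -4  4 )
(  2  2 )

-16

det = (-4)·2 − 4·2 = -8 − 8 = -16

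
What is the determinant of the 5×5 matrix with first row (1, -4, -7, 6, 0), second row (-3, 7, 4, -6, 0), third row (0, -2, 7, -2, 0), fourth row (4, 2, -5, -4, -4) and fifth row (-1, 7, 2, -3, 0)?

Expand along column 5 (it has 4 zeros):
  − (-4) · M_45   where M_45 = det([1 -4 -7 6; -3 7 4 -6; 0 -2 7 -2; -1 7 2 -3]) = -187
det = (-1)·(-4)·(-187) = -748

-748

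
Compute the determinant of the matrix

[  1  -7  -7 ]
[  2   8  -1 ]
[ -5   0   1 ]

Expand along row 3:
  + (-5) · |-7 -7; 8 -1| = (-5)·(7 − (-56)) = -315
  + 1 · |1 -7; 2 8| = 1·(8 − (-14)) = 22
Sum: (-315) + (22) = -293

The determinant is -293.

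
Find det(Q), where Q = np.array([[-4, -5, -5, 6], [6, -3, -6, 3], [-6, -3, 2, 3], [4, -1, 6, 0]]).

det(Q) = 180

Expand along row 4 (it has 1 zero):
  − (4) · M_41   where M_41 = det([-5 -5 6; -3 -6 3; -3 2 3]) = -24
  + (-1) · M_42   where M_42 = det([-4 -5 6; 6 -6 3; -6 2 3]) = 132
  − (6) · M_43   where M_43 = det([-4 -5 6; 6 -3 3; -6 -3 3]) = -36
det = (-1)·(4)·(-24) + (+1)·(-1)·(132) + (-1)·(6)·(-36) = 180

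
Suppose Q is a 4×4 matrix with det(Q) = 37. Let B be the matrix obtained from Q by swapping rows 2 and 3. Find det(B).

-37

Swapping two rows multiplies the determinant by −1.
det(B) = (-1)·(37) = -37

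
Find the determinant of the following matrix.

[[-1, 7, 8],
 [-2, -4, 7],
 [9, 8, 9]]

819

Expand along row 1:
  + (-1) · |-4 7; 8 9| = (-1)·(-36 − 56) = 92
  − 7 · |-2 7; 9 9| = −7·(-18 − 63) = 567
  + 8 · |-2 -4; 9 8| = 8·(-16 − (-36)) = 160
Sum: (92) + (567) + (160) = 819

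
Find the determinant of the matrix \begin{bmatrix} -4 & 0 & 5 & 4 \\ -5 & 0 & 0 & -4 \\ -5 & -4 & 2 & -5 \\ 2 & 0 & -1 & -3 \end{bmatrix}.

-316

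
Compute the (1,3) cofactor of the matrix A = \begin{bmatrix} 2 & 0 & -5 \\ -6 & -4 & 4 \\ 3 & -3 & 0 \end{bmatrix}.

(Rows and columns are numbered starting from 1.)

Delete row 1 and column 3; the remaining 2×2 submatrix is [-6 -4; 3 -3].
Its determinant is (-6)·(-3) − (-4)·3 = 30.
The cofactor carries sign (−1)^(1+3) = +1, so C_{1,3} = +(30) = 30.

30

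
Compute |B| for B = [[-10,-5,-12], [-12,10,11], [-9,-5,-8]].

The determinant is -575.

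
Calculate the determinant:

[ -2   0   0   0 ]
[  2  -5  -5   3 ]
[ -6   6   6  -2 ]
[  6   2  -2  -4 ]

64

Expand along row 1 (it has 3 zeros):
  + (-2) · M_11   where M_11 = det([-5 -5 3; 6 6 -2; 2 -2 -4]) = -32
det = (+1)·(-2)·(-32) = 64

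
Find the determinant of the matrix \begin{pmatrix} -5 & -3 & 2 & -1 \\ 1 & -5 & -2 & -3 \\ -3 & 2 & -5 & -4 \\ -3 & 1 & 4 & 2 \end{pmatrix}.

108

Expand along row 1:
  + (-5) · M_11   where M_11 = det([-5 -2 -3; 2 -5 -4; 1 4 2]) = -53
  − (-3) · M_12   where M_12 = det([1 -2 -3; -3 -5 -4; -3 4 2]) = 51
  + (2) · M_13   where M_13 = det([1 -5 -3; -3 2 -4; -3 1 2]) = -91
  − (-1) · M_14   where M_14 = det([1 -5 -2; -3 2 -5; -3 1 4]) = -128
det = (+1)·(-5)·(-53) + (-1)·(-3)·(51) + (+1)·(2)·(-91) + (-1)·(-1)·(-128) = 108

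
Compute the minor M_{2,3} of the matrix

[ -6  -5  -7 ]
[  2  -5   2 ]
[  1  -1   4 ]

11

Delete row 2 and column 3; the remaining 2×2 submatrix is [-6 -5; 1 -1].
Its determinant is (-6)·(-1) − (-5)·1 = 11.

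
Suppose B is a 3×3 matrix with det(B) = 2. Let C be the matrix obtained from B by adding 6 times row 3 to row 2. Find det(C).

|C| = 2

Adding a multiple of one row to another leaves the determinant unchanged.
det(C) = (1)·(2) = 2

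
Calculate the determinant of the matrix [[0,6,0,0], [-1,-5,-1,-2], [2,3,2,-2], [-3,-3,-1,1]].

72

Expand along row 1 (it has 3 zeros):
  − (6) · M_12   where M_12 = det([-1 -1 -2; 2 2 -2; -3 -1 1]) = -12
det = (-1)·(6)·(-12) = 72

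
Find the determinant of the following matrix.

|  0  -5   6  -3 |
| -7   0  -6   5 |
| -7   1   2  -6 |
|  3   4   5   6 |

Expand along row 1 (it has 1 zero):
  − (-5) · M_12   where M_12 = det([-7 -6 5; -7 2 -6; 3 5 6]) = -643
  + (6) · M_13   where M_13 = det([-7 0 5; -7 1 -6; 3 4 6]) = -365
  − (-3) · M_14   where M_14 = det([-7 0 -6; -7 1 2; 3 4 5]) = 207
det = (-1)·(-5)·(-643) + (+1)·(6)·(-365) + (-1)·(-3)·(207) = -4784

-4784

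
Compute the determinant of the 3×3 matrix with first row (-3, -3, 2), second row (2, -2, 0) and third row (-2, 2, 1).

12

Expand along column 3:
  + 2 · |2 -2; -2 2| = 2·(4 − 4) = 0
  + 1 · |-3 -3; 2 -2| = 1·(6 − (-6)) = 12
Sum: (0) + (12) = 12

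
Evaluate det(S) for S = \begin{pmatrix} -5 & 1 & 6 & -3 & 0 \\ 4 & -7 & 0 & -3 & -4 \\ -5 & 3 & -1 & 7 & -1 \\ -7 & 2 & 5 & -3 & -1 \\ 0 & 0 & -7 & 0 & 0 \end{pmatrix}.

2149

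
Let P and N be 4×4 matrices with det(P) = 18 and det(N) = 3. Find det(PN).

The determinant is 54.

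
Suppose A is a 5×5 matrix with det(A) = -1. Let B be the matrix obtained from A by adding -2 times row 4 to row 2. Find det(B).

The determinant is -1.

Adding a multiple of one row to another leaves the determinant unchanged.
det(B) = (1)·(-1) = -1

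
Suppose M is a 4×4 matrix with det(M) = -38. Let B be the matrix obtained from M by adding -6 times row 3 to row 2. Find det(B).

det(B) = -38

Adding a multiple of one row to another leaves the determinant unchanged.
det(B) = (1)·(-38) = -38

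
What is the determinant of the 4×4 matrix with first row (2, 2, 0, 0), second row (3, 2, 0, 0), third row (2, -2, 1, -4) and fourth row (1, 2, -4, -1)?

34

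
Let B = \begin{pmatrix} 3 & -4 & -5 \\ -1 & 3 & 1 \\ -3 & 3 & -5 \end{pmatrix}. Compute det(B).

det(B) = -52

Expand along row 1:
  + 3 · |3 1; 3 -5| = 3·(-15 − 3) = -54
  − (-4) · |-1 1; -3 -5| = −(-4)·(5 − (-3)) = 32
  + (-5) · |-1 3; -3 3| = (-5)·(-3 − (-9)) = -30
Sum: (-54) + (32) + (-30) = -52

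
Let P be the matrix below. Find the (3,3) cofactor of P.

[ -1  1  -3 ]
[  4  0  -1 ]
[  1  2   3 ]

Delete row 3 and column 3; the remaining 2×2 submatrix is [-1 1; 4 0].
Its determinant is (-1)·0 − 1·4 = -4.
The cofactor carries sign (−1)^(3+3) = +1, so C_{3,3} = +(-4) = -4.

-4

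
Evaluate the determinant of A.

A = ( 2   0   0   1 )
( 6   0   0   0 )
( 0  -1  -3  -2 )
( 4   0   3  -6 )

Expand along row 2 (it has 3 zeros):
  − (6) · M_21   where M_21 = det([0 0 1; -1 -3 -2; 0 3 -6]) = -3
det = (-1)·(6)·(-3) = 18

18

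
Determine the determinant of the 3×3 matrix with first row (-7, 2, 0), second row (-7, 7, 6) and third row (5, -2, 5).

Expand along row 1:
  + (-7) · |7 6; -2 5| = (-7)·(35 − (-12)) = -329
  − 2 · |-7 6; 5 5| = −2·(-35 − 30) = 130
Sum: (-329) + (130) = -199

-199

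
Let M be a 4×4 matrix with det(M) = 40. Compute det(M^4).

2560000

det(M^4) = (det M)^4 = (40)^4 = 2560000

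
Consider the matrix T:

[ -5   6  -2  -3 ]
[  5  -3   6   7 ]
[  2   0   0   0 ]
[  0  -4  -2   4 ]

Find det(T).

Expand along row 3 (it has 3 zeros):
  + (2) · M_31   where M_31 = det([6 -2 -3; -3 6 7; -4 -2 4]) = 170
det = (+1)·(2)·(170) = 340

det(T) = 340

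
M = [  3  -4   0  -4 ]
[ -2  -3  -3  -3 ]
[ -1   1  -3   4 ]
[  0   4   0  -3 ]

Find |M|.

Expand along row 4 (it has 2 zeros):
  + (4) · M_42   where M_42 = det([3 0 -4; -2 -3 -3; -1 -3 4]) = -75
  + (-3) · M_44   where M_44 = det([3 -4 0; -2 -3 -3; -1 1 -3]) = 48
det = (+1)·(4)·(-75) + (+1)·(-3)·(48) = -444

-444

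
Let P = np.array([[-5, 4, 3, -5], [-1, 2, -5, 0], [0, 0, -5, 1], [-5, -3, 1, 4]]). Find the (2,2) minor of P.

Delete row 2 and column 2; the remaining 3×3 submatrix is [-5 3 -5; 0 -5 1; -5 1 4].
Its determinant is 215.

The minor is 215.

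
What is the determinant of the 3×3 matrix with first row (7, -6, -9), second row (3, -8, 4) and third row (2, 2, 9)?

Expand along row 1:
  + 7 · |-8 4; 2 9| = 7·(-72 − 8) = -560
  − (-6) · |3 4; 2 9| = −(-6)·(27 − 8) = 114
  + (-9) · |3 -8; 2 2| = (-9)·(6 − (-16)) = -198
Sum: (-560) + (114) + (-198) = -644

-644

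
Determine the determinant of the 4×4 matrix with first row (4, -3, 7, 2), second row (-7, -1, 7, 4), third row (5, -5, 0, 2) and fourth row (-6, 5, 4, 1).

647

Expand along row 3 (it has 1 zero):
  + (5) · M_31   where M_31 = det([-3 7 2; -1 7 4; 5 4 1]) = 96
  − (-5) · M_32   where M_32 = det([4 7 2; -7 7 4; -6 4 1]) = -127
  − (2) · M_34   where M_34 = det([4 -3 7; -7 -1 7; -6 5 4]) = -401
det = (+1)·(5)·(96) + (-1)·(-5)·(-127) + (-1)·(2)·(-401) = 647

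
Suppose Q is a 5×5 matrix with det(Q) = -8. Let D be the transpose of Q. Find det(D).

det(Qᵀ) = det(Q).
det(D) = (1)·(-8) = -8

The determinant is -8.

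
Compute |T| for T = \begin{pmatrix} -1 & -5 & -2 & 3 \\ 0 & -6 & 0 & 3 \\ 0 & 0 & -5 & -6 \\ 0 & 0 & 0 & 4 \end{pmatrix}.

T is upper triangular, so det(T) is the product of the diagonal entries:
det = (-1) · (-6) · (-5) · (4) = -120

|T| = -120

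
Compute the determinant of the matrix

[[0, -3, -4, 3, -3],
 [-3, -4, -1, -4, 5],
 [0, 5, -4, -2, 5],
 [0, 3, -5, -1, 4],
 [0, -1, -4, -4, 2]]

The determinant is 399.

Expand along column 1 (it has 4 zeros):
  − (-3) · M_21   where M_21 = det([-3 -4 3 -3; 5 -4 -2 5; 3 -5 -1 4; -1 -4 -4 2]) = 133
det = (-1)·(-3)·(133) = 399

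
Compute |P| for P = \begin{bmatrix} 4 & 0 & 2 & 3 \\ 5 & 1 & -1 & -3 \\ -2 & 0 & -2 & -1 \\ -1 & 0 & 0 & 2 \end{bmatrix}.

det(P) = -12

Expand along column 2 (it has 3 zeros):
  + (1) · M_22   where M_22 = det([4 2 3; -2 -2 -1; -1 0 2]) = -12
det = (+1)·(1)·(-12) = -12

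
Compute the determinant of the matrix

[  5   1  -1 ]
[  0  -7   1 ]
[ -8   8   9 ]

-307

Expand along row 2:
  + (-7) · |5 -1; -8 9| = (-7)·(45 − 8) = -259
  − 1 · |5 1; -8 8| = −1·(40 − (-8)) = -48
Sum: (-259) + (-48) = -307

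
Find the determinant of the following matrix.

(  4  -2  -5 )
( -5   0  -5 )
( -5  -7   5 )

-415

Expand along column 2:
  − (-2) · |-5 -5; -5 5| = −(-2)·(-25 − 25) = -100
  − (-7) · |4 -5; -5 -5| = −(-7)·(-20 − 25) = -315
Sum: (-100) + (-315) = -415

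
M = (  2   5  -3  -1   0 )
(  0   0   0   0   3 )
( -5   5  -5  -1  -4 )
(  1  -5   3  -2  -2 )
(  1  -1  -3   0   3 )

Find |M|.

det(M) = 1242

Expand along row 2 (it has 4 zeros):
  − (3) · M_25   where M_25 = det([2 5 -3 -1; -5 5 -5 -1; 1 -5 3 -2; 1 -1 -3 0]) = -414
det = (-1)·(3)·(-414) = 1242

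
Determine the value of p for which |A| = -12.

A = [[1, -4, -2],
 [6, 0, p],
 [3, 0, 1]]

Expanding along the column containing p, det(A) is linear in p: det(A) = (-12)·p + (24).
Set (-12)·p + (24) = -12  ⇒  (-12)·p = -36  ⇒  p = 3.

p = 3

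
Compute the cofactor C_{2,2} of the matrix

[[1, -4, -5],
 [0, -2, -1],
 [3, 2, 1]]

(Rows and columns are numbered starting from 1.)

The cofactor is 16.

Delete row 2 and column 2; the remaining 2×2 submatrix is [1 -5; 3 1].
Its determinant is 1·1 − (-5)·3 = 16.
The cofactor carries sign (−1)^(2+2) = +1, so C_{2,2} = +(16) = 16.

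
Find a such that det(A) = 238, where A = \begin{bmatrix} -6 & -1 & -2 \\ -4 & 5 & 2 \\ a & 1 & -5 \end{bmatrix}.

Expanding along the row containing a, det(A) is linear in a: det(A) = (8)·a + (190).
Set (8)·a + (190) = 238  ⇒  (8)·a = 48  ⇒  a = 6.

6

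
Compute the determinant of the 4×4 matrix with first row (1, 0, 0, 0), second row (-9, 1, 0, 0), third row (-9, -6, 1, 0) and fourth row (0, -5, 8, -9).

The matrix is lower triangular, so the determinant is the product of the diagonal entries:
det = (1) · (1) · (1) · (-9) = -9

-9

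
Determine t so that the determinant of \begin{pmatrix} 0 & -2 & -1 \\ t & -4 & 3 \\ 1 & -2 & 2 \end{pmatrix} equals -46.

Expanding along the column containing t, det(M) is linear in t: det(M) = (6)·t + (-10).
Set (6)·t + (-10) = -46  ⇒  (6)·t = -36  ⇒  t = -6.

-6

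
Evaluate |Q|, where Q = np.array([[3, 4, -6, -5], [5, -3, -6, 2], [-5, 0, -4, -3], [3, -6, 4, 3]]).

det(Q) = -1592

Expand along row 3 (it has 1 zero):
  + (-5) · M_31   where M_31 = det([4 -6 -5; -3 -6 2; -6 4 3]) = 154
  + (-4) · M_33   where M_33 = det([3 4 -5; 5 -3 2; 3 -6 3]) = 78
  − (-3) · M_34   where M_34 = det([3 4 -6; 5 -3 -6; 3 -6 4]) = -170
det = (+1)·(-5)·(154) + (+1)·(-4)·(78) + (-1)·(-3)·(-170) = -1592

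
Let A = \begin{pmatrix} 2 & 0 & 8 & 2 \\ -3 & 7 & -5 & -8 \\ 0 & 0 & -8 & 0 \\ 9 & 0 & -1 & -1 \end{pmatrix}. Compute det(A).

Expand along row 3 (it has 3 zeros):
  + (-8) · M_33   where M_33 = det([2 0 2; -3 7 -8; 9 0 -1]) = -140
det = (+1)·(-8)·(-140) = 1120

1120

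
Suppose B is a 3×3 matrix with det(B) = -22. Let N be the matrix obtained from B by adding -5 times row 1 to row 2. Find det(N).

det(N) = -22

Adding a multiple of one row to another leaves the determinant unchanged.
det(N) = (1)·(-22) = -22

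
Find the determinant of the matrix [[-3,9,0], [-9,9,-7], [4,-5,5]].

The determinant is 123.

Expand along row 1:
  + (-3) · |9 -7; -5 5| = (-3)·(45 − 35) = -30
  − 9 · |-9 -7; 4 5| = −9·(-45 − (-28)) = 153
Sum: (-30) + (153) = 123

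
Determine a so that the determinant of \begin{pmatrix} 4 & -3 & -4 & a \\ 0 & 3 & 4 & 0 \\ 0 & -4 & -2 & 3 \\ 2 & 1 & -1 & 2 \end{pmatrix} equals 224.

-3

Expanding along the column containing a, det(A) is linear in a: det(A) = (-20)·a + (164).
Set (-20)·a + (164) = 224  ⇒  (-20)·a = 60  ⇒  a = -3.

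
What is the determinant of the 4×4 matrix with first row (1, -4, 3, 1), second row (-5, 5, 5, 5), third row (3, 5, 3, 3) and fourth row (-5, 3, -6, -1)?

Expand along row 1:
  + (1) · M_11   where M_11 = det([5 5 5; 5 3 3; 3 -6 -1]) = -50
  − (-4) · M_12   where M_12 = det([-5 5 5; 3 3 3; -5 -6 -1]) = -150
  + (3) · M_13   where M_13 = det([-5 5 5; 3 5 3; -5 3 -1]) = 180
  − (1) · M_14   where M_14 = det([-5 5 5; 3 5 3; -5 3 -6]) = 380
det = (+1)·(1)·(-50) + (-1)·(-4)·(-150) + (+1)·(3)·(180) + (-1)·(1)·(380) = -490

The determinant is -490.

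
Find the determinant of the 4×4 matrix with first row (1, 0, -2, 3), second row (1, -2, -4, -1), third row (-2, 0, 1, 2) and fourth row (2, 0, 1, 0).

Expand along column 2 (it has 3 zeros):
  + (-2) · M_22   where M_22 = det([1 -2 3; -2 1 2; 2 1 0]) = -22
det = (+1)·(-2)·(-22) = 44

44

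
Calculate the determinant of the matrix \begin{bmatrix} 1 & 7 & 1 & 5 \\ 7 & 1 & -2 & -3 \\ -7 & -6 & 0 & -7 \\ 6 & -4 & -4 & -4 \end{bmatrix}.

522

Expand along row 3 (it has 1 zero):
  + (-7) · M_31   where M_31 = det([7 1 5; 1 -2 -3; -4 -4 -4]) = -72
  − (-6) · M_32   where M_32 = det([1 1 5; 7 -2 -3; 6 -4 -4]) = -74
  − (-7) · M_34   where M_34 = det([1 7 1; 7 1 -2; 6 -4 -4]) = 66
det = (+1)·(-7)·(-72) + (-1)·(-6)·(-74) + (-1)·(-7)·(66) = 522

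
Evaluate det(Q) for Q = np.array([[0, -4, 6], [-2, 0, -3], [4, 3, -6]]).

60

Expand along row 1:
  − (-4) · |-2 -3; 4 -6| = −(-4)·(12 − (-12)) = 96
  + 6 · |-2 0; 4 3| = 6·(-6 − 0) = -36
Sum: (96) + (-36) = 60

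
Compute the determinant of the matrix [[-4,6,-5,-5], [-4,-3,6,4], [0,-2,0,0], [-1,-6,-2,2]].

Expand along row 3 (it has 3 zeros):
  − (-2) · M_32   where M_32 = det([-4 -5 -5; -4 6 4; -1 -2 2]) = -170
det = (-1)·(-2)·(-170) = -340

-340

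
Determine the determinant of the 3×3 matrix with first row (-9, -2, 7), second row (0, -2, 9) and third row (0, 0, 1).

The matrix is upper triangular, so the determinant is the product of the diagonal entries:
det = (-9) · (-2) · (1) = 18

18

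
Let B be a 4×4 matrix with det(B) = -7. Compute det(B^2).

det(B^2) = (det B)^2 = (-7)^2 = 49

49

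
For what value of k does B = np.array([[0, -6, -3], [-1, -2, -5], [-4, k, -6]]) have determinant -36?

Expanding along the row containing k, det(B) is linear in k: det(B) = (3)·k + (-60).
Set (3)·k + (-60) = -36  ⇒  (3)·k = 24  ⇒  k = 8.

k = 8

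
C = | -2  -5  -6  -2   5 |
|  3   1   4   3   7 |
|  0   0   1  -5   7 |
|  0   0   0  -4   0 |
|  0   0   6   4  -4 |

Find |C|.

C is block upper-triangular with a 2×2 block and a 3×3 block on the diagonal, so its determinant equals the product of the determinants of the diagonal blocks.
det of the 2×2 block = 13
det of the 3×3 block = 184
det = (13)·(184) = 2392

The determinant is 2392.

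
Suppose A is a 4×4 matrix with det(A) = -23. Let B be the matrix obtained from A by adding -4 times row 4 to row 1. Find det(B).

-23

Adding a multiple of one row to another leaves the determinant unchanged.
det(B) = (1)·(-23) = -23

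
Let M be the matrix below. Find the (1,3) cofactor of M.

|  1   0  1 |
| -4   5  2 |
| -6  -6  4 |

Delete row 1 and column 3; the remaining 2×2 submatrix is [-4 5; -6 -6].
Its determinant is (-4)·(-6) − 5·(-6) = 54.
The cofactor carries sign (−1)^(1+3) = +1, so C_{1,3} = +(54) = 54.

54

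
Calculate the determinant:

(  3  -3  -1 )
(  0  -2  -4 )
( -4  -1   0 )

-52

Expand along row 2:
  + (-2) · |3 -1; -4 0| = (-2)·(0 − 4) = 8
  − (-4) · |3 -3; -4 -1| = −(-4)·(-3 − 12) = -60
Sum: (8) + (-60) = -52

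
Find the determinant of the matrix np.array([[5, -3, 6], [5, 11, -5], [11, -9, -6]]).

Expand along row 1:
  + 5 · |11 -5; -9 -6| = 5·(-66 − 45) = -555
  − (-3) · |5 -5; 11 -6| = −(-3)·(-30 − (-55)) = 75
  + 6 · |5 11; 11 -9| = 6·(-45 − 121) = -996
Sum: (-555) + (75) + (-996) = -1476

-1476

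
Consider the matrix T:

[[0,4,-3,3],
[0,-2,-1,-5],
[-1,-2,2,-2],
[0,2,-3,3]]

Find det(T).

Expand along column 1 (it has 3 zeros):
  + (-1) · M_31   where M_31 = det([4 -3 3; -2 -1 -5; 2 -3 3]) = -36
det = (+1)·(-1)·(-36) = 36

36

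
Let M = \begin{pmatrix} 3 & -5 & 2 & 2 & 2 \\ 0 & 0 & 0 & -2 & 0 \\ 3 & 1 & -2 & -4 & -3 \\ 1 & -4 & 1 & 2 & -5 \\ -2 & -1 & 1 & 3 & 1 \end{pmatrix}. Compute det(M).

The determinant is 96.

Expand along row 2 (it has 4 zeros):
  + (-2) · M_24   where M_24 = det([3 -5 2 2; 3 1 -2 -3; 1 -4 1 -5; -2 -1 1 1]) = -48
det = (+1)·(-2)·(-48) = 96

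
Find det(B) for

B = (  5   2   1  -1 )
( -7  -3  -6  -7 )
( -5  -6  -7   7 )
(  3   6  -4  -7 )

Expand along row 1:
  + (5) · M_11   where M_11 = det([-3 -6 -7; -6 -7 7; 6 -4 -7]) = -693
  − (2) · M_12   where M_12 = det([-7 -6 -7; -5 -7 7; 3 -4 -7]) = -742
  + (1) · M_13   where M_13 = det([-7 -3 -7; -5 -6 7; 3 6 -7]) = 126
  − (-1) · M_14   where M_14 = det([-7 -3 -6; -5 -6 -7; 3 6 -4]) = -267
det = (+1)·(5)·(-693) + (-1)·(2)·(-742) + (+1)·(1)·(126) + (-1)·(-1)·(-267) = -2122

det(B) = -2122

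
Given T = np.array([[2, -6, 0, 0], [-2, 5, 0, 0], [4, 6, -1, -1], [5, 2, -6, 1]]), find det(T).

T is block lower-triangular with a 2×2 block and a 2×2 block on the diagonal, so its determinant equals the product of the determinants of the diagonal blocks.
det of the 2×2 block = -2
det of the 2×2 block = -7
det = (-2)·(-7) = 14

14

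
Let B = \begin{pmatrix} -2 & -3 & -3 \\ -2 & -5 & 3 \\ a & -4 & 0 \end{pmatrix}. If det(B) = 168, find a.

-9

Expanding along the column containing a, det(B) is linear in a: det(B) = (-24)·a + (-48).
Set (-24)·a + (-48) = 168  ⇒  (-24)·a = 216  ⇒  a = -9.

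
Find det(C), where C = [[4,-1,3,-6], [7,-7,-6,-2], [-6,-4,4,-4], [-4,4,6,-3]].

det(C) = 582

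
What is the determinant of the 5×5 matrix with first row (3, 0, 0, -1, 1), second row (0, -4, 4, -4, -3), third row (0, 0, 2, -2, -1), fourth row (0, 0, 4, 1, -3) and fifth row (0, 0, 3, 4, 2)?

-588

The matrix is block upper-triangular with a 2×2 block and a 3×3 block on the diagonal, so its determinant equals the product of the determinants of the diagonal blocks.
det of the 2×2 block = -12
det of the 3×3 block = 49
det = (-12)·(49) = -588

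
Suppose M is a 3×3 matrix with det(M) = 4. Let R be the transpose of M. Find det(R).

|R| = 4

det(Mᵀ) = det(M).
det(R) = (1)·(4) = 4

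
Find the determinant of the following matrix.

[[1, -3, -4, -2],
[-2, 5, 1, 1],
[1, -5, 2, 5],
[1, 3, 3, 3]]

The determinant is -195.

Expand along row 1:
  + (1) · M_11   where M_11 = det([5 1 1; -5 2 5; 3 3 3]) = -36
  − (-3) · M_12   where M_12 = det([-2 1 1; 1 2 5; 1 3 3]) = 21
  + (-4) · M_13   where M_13 = det([-2 5 1; 1 -5 5; 1 3 3]) = 78
  − (-2) · M_14   where M_14 = det([-2 5 1; 1 -5 2; 1 3 3]) = 45
det = (+1)·(1)·(-36) + (-1)·(-3)·(21) + (+1)·(-4)·(78) + (-1)·(-2)·(45) = -195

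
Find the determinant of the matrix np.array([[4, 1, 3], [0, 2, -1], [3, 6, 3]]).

The determinant is 27.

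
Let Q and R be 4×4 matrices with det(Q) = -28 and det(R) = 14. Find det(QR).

det(QR) = -392

det(QR) = det(Q)·det(R) = (-28)·(14) = -392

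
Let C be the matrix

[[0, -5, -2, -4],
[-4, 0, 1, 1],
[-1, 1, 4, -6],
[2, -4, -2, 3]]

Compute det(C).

Expand along row 1 (it has 1 zero):
  − (-5) · M_12   where M_12 = det([-4 1 1; -1 4 -6; 2 -2 3]) = -15
  + (-2) · M_13   where M_13 = det([-4 0 1; -1 1 -6; 2 -4 3]) = 86
  − (-4) · M_14   where M_14 = det([-4 0 1; -1 1 4; 2 -4 -2]) = -54
det = (-1)·(-5)·(-15) + (+1)·(-2)·(86) + (-1)·(-4)·(-54) = -463

The determinant is -463.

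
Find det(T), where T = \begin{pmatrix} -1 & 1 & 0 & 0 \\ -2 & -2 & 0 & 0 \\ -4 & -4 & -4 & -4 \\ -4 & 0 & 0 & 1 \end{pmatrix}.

T is block lower-triangular with a 2×2 block and a 2×2 block on the diagonal, so its determinant equals the product of the determinants of the diagonal blocks.
det of the 2×2 block = 4
det of the 2×2 block = -4
det = (4)·(-4) = -16

det(T) = -16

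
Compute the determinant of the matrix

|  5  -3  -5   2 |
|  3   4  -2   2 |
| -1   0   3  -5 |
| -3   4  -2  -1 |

The determinant is -711.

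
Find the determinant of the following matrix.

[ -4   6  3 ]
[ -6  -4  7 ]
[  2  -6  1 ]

100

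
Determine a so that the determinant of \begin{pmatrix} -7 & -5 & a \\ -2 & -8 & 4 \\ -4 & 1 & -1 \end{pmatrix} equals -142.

6

Expanding along the column containing a, det(A) is linear in a: det(A) = (-34)·a + (62).
Set (-34)·a + (62) = -142  ⇒  (-34)·a = -204  ⇒  a = 6.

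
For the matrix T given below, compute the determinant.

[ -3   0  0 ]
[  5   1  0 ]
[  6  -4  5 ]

|T| = -15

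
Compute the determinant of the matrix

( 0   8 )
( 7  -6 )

-56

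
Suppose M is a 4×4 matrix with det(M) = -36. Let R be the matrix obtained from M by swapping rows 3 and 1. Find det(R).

|R| = 36

Swapping two rows multiplies the determinant by −1.
det(R) = (-1)·(-36) = 36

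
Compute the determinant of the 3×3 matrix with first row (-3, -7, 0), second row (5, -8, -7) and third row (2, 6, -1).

-87

Expand along row 1:
  + (-3) · |-8 -7; 6 -1| = (-3)·(8 − (-42)) = -150
  − (-7) · |5 -7; 2 -1| = −(-7)·(-5 − (-14)) = 63
Sum: (-150) + (63) = -87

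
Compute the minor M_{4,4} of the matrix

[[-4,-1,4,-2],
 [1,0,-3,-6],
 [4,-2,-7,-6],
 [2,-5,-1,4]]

21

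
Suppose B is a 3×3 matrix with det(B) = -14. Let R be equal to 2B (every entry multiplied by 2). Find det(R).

For a 3×3 matrix, det(2B) = 2^3·det(B) = 8·det(B).
det(R) = (8)·(-14) = -112

det(R) = -112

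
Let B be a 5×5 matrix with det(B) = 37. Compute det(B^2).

det(B^2) = (det B)^2 = (37)^2 = 1369

The determinant is 1369.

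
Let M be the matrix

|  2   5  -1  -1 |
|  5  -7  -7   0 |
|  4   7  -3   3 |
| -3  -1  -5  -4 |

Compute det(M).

The determinant is -1496.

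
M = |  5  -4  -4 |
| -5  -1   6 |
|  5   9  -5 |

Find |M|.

Expand along row 1:
  + 5 · |-1 6; 9 -5| = 5·(5 − 54) = -245
  − (-4) · |-5 6; 5 -5| = −(-4)·(25 − 30) = -20
  + (-4) · |-5 -1; 5 9| = (-4)·(-45 − (-5)) = 160
Sum: (-245) + (-20) + (160) = -105

det(M) = -105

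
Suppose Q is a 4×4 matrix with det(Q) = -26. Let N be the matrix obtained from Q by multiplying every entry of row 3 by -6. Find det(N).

Scaling one row by -6 multiplies the determinant by -6.
det(N) = (-6)·(-26) = 156

156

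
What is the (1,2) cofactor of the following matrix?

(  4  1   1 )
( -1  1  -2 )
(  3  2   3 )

Delete row 1 and column 2; the remaining 2×2 submatrix is [-1 -2; 3 3].
Its determinant is (-1)·3 − (-2)·3 = 3.
The cofactor carries sign (−1)^(1+2) = −1, so C_{1,2} = −(3) = -3.

-3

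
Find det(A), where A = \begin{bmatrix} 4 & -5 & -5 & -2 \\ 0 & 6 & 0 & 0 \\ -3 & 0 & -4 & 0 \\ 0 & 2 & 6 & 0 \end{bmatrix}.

det(A) = 216

Expand along row 2 (it has 3 zeros):
  + (6) · M_22   where M_22 = det([4 -5 -2; -3 -4 0; 0 6 0]) = 36
det = (+1)·(6)·(36) = 216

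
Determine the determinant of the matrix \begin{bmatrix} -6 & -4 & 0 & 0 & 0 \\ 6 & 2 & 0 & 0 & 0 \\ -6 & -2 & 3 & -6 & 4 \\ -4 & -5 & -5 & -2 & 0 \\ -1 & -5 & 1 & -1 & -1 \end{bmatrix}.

The matrix is block lower-triangular with a 2×2 block and a 3×3 block on the diagonal, so its determinant equals the product of the determinants of the diagonal blocks.
det of the 2×2 block = 12
det of the 3×3 block = 64
det = (12)·(64) = 768

The determinant is 768.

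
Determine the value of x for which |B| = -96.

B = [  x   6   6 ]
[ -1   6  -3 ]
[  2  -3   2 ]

Expanding along the column containing x, det(B) is linear in x: det(B) = (3)·x + (-78).
Set (3)·x + (-78) = -96  ⇒  (3)·x = -18  ⇒  x = -6.

-6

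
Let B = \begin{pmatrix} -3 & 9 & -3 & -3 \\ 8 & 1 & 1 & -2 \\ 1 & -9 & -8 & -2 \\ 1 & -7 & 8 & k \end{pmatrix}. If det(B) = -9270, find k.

k = -6

Expanding along the column containing k, det(B) is linear in k: det(B) = (801)·k + (-4464).
Set (801)·k + (-4464) = -9270  ⇒  (801)·k = -4806  ⇒  k = -6.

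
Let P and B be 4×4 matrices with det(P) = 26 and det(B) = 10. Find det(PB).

260

det(PB) = det(P)·det(B) = (26)·(10) = 260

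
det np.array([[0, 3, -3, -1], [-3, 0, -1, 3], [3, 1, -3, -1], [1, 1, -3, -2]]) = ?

67

Expand along row 1 (it has 1 zero):
  − (3) · M_12   where M_12 = det([-3 -1 3; 3 -3 -1; 1 -3 -2]) = -32
  + (-3) · M_13   where M_13 = det([-3 0 3; 3 1 -1; 1 1 -2]) = 9
  − (-1) · M_14   where M_14 = det([-3 0 -1; 3 1 -3; 1 1 -3]) = -2
det = (-1)·(3)·(-32) + (+1)·(-3)·(9) + (-1)·(-1)·(-2) = 67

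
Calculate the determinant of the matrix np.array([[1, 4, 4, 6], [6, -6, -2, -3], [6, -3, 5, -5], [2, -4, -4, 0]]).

-192

Expand along row 4 (it has 1 zero):
  − (2) · M_41   where M_41 = det([4 4 6; -6 -2 -3; -3 5 -5]) = -200
  + (-4) · M_42   where M_42 = det([1 4 6; 6 -2 -3; 6 5 -5]) = 325
  − (-4) · M_43   where M_43 = det([1 4 6; 6 -6 -3; 6 -3 -5]) = 177
det = (-1)·(2)·(-200) + (+1)·(-4)·(325) + (-1)·(-4)·(177) = -192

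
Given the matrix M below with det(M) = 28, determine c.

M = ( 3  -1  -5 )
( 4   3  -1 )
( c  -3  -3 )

Expanding along the row containing c, det(M) is linear in c: det(M) = (16)·c + (12).
Set (16)·c + (12) = 28  ⇒  (16)·c = 16  ⇒  c = 1.

1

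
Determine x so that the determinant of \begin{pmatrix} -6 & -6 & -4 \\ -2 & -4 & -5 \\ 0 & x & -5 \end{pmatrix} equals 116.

x = -8

Expanding along the column containing x, det(B) is linear in x: det(B) = (-22)·x + (-60).
Set (-22)·x + (-60) = 116  ⇒  (-22)·x = 176  ⇒  x = -8.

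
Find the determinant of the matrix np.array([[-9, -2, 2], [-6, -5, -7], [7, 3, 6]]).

Expand along row 1:
  + (-9) · |-5 -7; 3 6| = (-9)·(-30 − (-21)) = 81
  − (-2) · |-6 -7; 7 6| = −(-2)·(-36 − (-49)) = 26
  + 2 · |-6 -5; 7 3| = 2·(-18 − (-35)) = 34
Sum: (81) + (26) + (34) = 141

141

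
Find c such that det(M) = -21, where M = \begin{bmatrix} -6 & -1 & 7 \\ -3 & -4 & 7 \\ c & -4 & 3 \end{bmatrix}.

c = 0

Expanding along the row containing c, det(M) is linear in c: det(M) = (21)·c + (-21).
Set (21)·c + (-21) = -21  ⇒  (21)·c = 0  ⇒  c = 0.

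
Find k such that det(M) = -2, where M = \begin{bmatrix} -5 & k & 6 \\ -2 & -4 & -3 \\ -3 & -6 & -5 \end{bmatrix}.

-8

Expanding along the column containing k, det(M) is linear in k: det(M) = (-1)·k + (-10).
Set (-1)·k + (-10) = -2  ⇒  (-1)·k = 8  ⇒  k = -8.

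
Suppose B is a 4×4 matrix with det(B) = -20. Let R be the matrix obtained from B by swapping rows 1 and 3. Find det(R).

Swapping two rows multiplies the determinant by −1.
det(R) = (-1)·(-20) = 20

20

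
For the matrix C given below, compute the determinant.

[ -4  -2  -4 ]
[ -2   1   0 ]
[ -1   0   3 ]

The determinant is -28.

Expand along column 2:
  − (-2) · |-2 0; -1 3| = −(-2)·(-6 − 0) = -12
  + 1 · |-4 -4; -1 3| = 1·(-12 − 4) = -16
Sum: (-12) + (-16) = -28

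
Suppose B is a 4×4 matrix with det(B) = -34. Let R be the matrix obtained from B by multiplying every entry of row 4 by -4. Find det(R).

Scaling one row by -4 multiplies the determinant by -4.
det(R) = (-4)·(-34) = 136

det(R) = 136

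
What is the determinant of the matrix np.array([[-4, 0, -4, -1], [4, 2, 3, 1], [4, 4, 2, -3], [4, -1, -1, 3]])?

Expand along row 1 (it has 1 zero):
  + (-4) · M_11   where M_11 = det([2 3 1; 4 2 -3; -1 -1 3]) = -23
  + (-4) · M_13   where M_13 = det([4 2 1; 4 4 -3; 4 -1 3]) = -32
  − (-1) · M_14   where M_14 = det([4 2 3; 4 4 2; 4 -1 -1]) = -44
det = (+1)·(-4)·(-23) + (+1)·(-4)·(-32) + (-1)·(-1)·(-44) = 176

The determinant is 176.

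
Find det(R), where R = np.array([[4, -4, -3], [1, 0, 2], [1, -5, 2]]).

Expand along column 2:
  − (-4) · |1 2; 1 2| = −(-4)·(2 − 2) = 0
  − (-5) · |4 -3; 1 2| = −(-5)·(8 − (-3)) = 55
Sum: (0) + (55) = 55

55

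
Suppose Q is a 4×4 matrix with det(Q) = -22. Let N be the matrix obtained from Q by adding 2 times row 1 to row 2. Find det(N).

-22

Adding a multiple of one row to another leaves the determinant unchanged.
det(N) = (1)·(-22) = -22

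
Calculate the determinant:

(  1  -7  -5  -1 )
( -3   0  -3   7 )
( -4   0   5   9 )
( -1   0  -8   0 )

Expand along column 2 (it has 3 zeros):
  − (-7) · M_12   where M_12 = det([-3 -3 7; -4 5 9; -1 -8 0]) = 70
det = (-1)·(-7)·(70) = 490

The determinant is 490.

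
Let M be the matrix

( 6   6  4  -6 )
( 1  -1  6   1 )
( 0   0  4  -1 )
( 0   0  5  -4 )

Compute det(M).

det(M) = 132

M is block upper-triangular with a 2×2 block and a 2×2 block on the diagonal, so its determinant equals the product of the determinants of the diagonal blocks.
det of the 2×2 block = -12
det of the 2×2 block = -11
det = (-12)·(-11) = 132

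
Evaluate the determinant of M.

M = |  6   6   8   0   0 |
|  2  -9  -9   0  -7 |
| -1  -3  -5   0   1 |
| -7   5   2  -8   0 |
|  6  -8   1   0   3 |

-19136

Expand along column 4 (it has 4 zeros):
  + (-8) · M_44   where M_44 = det([6 6 8 0; 2 -9 -9 -7; -1 -3 -5 1; 6 -8 1 3]) = 2392
det = (+1)·(-8)·(2392) = -19136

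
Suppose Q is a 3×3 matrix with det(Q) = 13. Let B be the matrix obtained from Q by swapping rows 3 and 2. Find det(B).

The determinant is -13.

Swapping two rows multiplies the determinant by −1.
det(B) = (-1)·(13) = -13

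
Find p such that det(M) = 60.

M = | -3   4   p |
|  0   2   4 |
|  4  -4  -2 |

Expanding along the column containing p, det(M) is linear in p: det(M) = (-8)·p + (28).
Set (-8)·p + (28) = 60  ⇒  (-8)·p = 32  ⇒  p = -4.

p = -4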